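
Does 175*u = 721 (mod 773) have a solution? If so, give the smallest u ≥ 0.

437

gcd(175, 773) = 1, so a unique solution mod 773 exists.
175⁻¹ ≡ 720 (mod 773).
u ≡ 720*721 ≡ 437 (mod 773).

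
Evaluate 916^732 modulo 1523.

Compute successive squares:
732 in binary is 1011011100, i.e. 732 = 512 + 128 + 64 + 16 + 8 + 4.
916^1 ≡ 916 (mod 1523)
916^2 ≡ 916^2 = 839056 ≡ 1406 (mod 1523)
916^4 ≡ 1406^2 = 1976836 ≡ 1505 (mod 1523)
916^8 ≡ 1505^2 = 2265025 ≡ 324 (mod 1523)
916^16 ≡ 324^2 = 104976 ≡ 1412 (mod 1523)
916^32 ≡ 1412^2 = 1993744 ≡ 137 (mod 1523)
916^64 ≡ 137^2 = 18769 ≡ 493 (mod 1523)
916^128 ≡ 493^2 = 243049 ≡ 892 (mod 1523)
916^256 ≡ 892^2 = 795664 ≡ 658 (mod 1523)
916^512 ≡ 658^2 = 432964 ≡ 432 (mod 1523)
916^732 = 916^512 * 916^128 * 916^64 * 916^16 * 916^8 * 916^4 ≡ 432 * 892 * 493 * 1412 * 324 * 1505 (mod 1523).
Accumulate the product:
432 * 892 = 385344 ≡ 25
25 * 493 = 12325 ≡ 141
141 * 1412 = 199092 ≡ 1102
1102 * 324 = 357048 ≡ 666
666 * 1505 = 1002330 ≡ 196

196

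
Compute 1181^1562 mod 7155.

4306

1181^1 ≡ 1181 (mod 7155)
1181^2 ≡ 1181^2 = 1394761 ≡ 6691 (mod 7155)
1181^4 ≡ 6691^2 = 44769481 ≡ 646 (mod 7155)
1181^8 ≡ 646^2 = 417316 ≡ 2326 (mod 7155)
1181^16 ≡ 2326^2 = 5410276 ≡ 1096 (mod 7155)
1181^32 ≡ 1096^2 = 1201216 ≡ 6331 (mod 7155)
1181^64 ≡ 6331^2 = 40081561 ≡ 6406 (mod 7155)
1181^128 ≡ 6406^2 = 41036836 ≡ 2911 (mod 7155)
1181^256 ≡ 2911^2 = 8473921 ≡ 2401 (mod 7155)
1181^512 ≡ 2401^2 = 5764801 ≡ 5026 (mod 7155)
1181^1024 ≡ 5026^2 = 25260676 ≡ 3526 (mod 7155)
1181^1562 = 1181^1024 * 1181^512 * 1181^16 * 1181^8 * 1181^2 ≡ 3526 * 5026 * 1096 * 2326 * 6691 (mod 7155).
Accumulate the product:
3526 * 5026 = 17721676 ≡ 5896
5896 * 1096 = 6462016 ≡ 1051
1051 * 2326 = 2444626 ≡ 4771
4771 * 6691 = 31922761 ≡ 4306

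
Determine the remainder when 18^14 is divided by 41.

By square-and-multiply:
14 in binary is 1110, i.e. 14 = 8 + 4 + 2.
18^1 ≡ 18 (mod 41)
18^2 ≡ 18^2 = 324 ≡ 37 (mod 41)
18^4 ≡ 37^2 = 1369 ≡ 16 (mod 41)
18^8 ≡ 16^2 = 256 ≡ 10 (mod 41)
18^14 = 18^8 × 18^4 × 18^2 ≡ 10 × 16 × 37 (mod 41).
Accumulate the product:
10 × 16 = 160 ≡ 37
37 × 37 = 1369 ≡ 16

16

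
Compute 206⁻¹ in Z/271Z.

25

Run the extended Euclidean algorithm:
271 = 1*206 + 65
206 = 3*65 + 11
65 = 5*11 + 10
11 = 1*10 + 1
10 = 10*1 + 0
gcd(206, 271) = 1, so the inverse exists.
Bézout: 1 = −19*271 + 25*206.
So 206⁻¹ ≡ 25 (mod 271).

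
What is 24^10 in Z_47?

14

10 in binary is 1010, i.e. 10 = 8 + 2.
24^1 ≡ 24 (mod 47)
24^2 ≡ 24^2 = 576 ≡ 12 (mod 47)
24^4 ≡ 12^2 = 144 ≡ 3 (mod 47)
24^8 ≡ 3^2 = 9 (mod 47)
24^10 = 24^8 · 24^2 ≡ 9 · 12 (mod 47).
9 · 12 = 108 ≡ 14 (mod 47).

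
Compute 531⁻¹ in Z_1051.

Run the extended Euclidean algorithm:
1051 = 1*531 + 520
531 = 1*520 + 11
520 = 47*11 + 3
11 = 3*3 + 2
3 = 1*2 + 1
2 = 2*1 + 0
gcd(531, 1051) = 1, so the inverse exists.
Back-substitute for 1:
1 = 1*3 − 1*2
  = −1*11 + 4*3
  = 4*520 − 189*11
  = −189*531 + 193*520
  = 193*1051 − 382*531
So 531⁻¹ ≡ −382 ≡ 669 (mod 1051).

669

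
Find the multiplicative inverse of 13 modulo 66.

66 = 5·13 + 1
13 = 13·1 + 0
gcd(13, 66) = 1, so the inverse exists.
Bézout: 1 = 1·66 − 5·13.
So 13⁻¹ ≡ −5 ≡ 61 (mod 66).

61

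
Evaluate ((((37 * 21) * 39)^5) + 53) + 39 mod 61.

44

37 * 21 = 777 ≡ 45 (mod 61)
45 * 39 = 1755 ≡ 47 (mod 61)
(47)^5 ≡ 13 (mod 61)
13 + 53 = 66 ≡ 5 (mod 61)
5 + 39 = 44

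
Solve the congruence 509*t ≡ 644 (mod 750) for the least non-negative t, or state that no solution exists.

16

gcd(509, 750) = 1, so a unique solution mod 750 exists.
509⁻¹ ≡ 389 (mod 750).
t ≡ 389*644 ≡ 16 (mod 750).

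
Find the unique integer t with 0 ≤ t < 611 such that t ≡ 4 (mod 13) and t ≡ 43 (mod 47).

13⁻¹ mod 47: 13×29 ≡ 1 (mod 47), so 13⁻¹ ≡ 29.
t = 4 + 13×((43 − 4)×29 mod 47) = 4 + 13×3 = 43.
Check: 43 mod 13 = 4, 43 mod 47 = 43. ✓

43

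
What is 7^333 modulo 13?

7^1 ≡ 7 (mod 13)
7^2 ≡ 7^2 = 49 ≡ 10 (mod 13)
7^4 ≡ 10^2 = 100 ≡ 9 (mod 13)
7^8 ≡ 9^2 = 81 ≡ 3 (mod 13)
7^16 ≡ 3^2 = 9 (mod 13)
7^32 ≡ 9^2 = 81 ≡ 3 (mod 13)
7^64 ≡ 3^2 = 9 (mod 13)
7^128 ≡ 9^2 = 81 ≡ 3 (mod 13)
7^256 ≡ 3^2 = 9 (mod 13)
7^333 = 7^256 × 7^64 × 7^8 × 7^4 × 7^1 ≡ 9 × 9 × 3 × 9 × 7 (mod 13).
Accumulate the product:
9 × 9 = 81 ≡ 3
3 × 3 = 9
9 × 9 = 81 ≡ 3
3 × 7 = 21 ≡ 8

8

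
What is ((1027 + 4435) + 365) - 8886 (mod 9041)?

5982

1027 + 4435 = 5462
5462 + 365 = 5827
5827 - 8886 = -3059 ≡ 5982 (mod 9041)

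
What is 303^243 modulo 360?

207

303^1 ≡ 303 (mod 360)
303^2 ≡ 303^2 = 91809 ≡ 9 (mod 360)
303^4 ≡ 9^2 = 81 (mod 360)
303^8 ≡ 81^2 = 6561 ≡ 81 (mod 360)
303^16 ≡ 81^2 = 6561 ≡ 81 (mod 360)
303^32 ≡ 81^2 = 6561 ≡ 81 (mod 360)
303^64 ≡ 81^2 = 6561 ≡ 81 (mod 360)
303^128 ≡ 81^2 = 6561 ≡ 81 (mod 360)
303^243 = 303^128 · 303^64 · 303^32 · 303^16 · 303^2 · 303^1 ≡ 81 · 81 · 81 · 81 · 9 · 303 (mod 360).
Accumulate the product:
81 · 81 = 6561 ≡ 81
81 · 81 = 6561 ≡ 81
81 · 81 = 6561 ≡ 81
81 · 9 = 729 ≡ 9
9 · 303 = 2727 ≡ 207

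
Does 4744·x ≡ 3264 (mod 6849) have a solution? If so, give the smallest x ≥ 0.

4020

gcd(4744, 6849) = 1, so a unique solution mod 6849 exists.
4744⁻¹ ≡ 4861 (mod 6849).
x ≡ 4861·3264 ≡ 4020 (mod 6849).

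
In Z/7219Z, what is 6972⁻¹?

Run the extended Euclidean algorithm:
7219 = 1×6972 + 247
6972 = 28×247 + 56
247 = 4×56 + 23
56 = 2×23 + 10
23 = 2×10 + 3
10 = 3×3 + 1
3 = 3×1 + 0
gcd(6972, 7219) = 1, so the inverse exists.
Bézout: 1 = −2117×7219 + 2192×6972.
So 6972⁻¹ ≡ 2192 (mod 7219).

2192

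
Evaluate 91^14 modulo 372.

109

Using repeated squaring:
14 in binary is 1110, i.e. 14 = 8 + 4 + 2.
91^1 ≡ 91 (mod 372)
91^2 ≡ 91^2 = 8281 ≡ 97 (mod 372)
91^4 ≡ 97^2 = 9409 ≡ 109 (mod 372)
91^8 ≡ 109^2 = 11881 ≡ 349 (mod 372)
91^14 = 91^8 × 91^4 × 91^2 ≡ 349 × 109 × 97 (mod 372).
Accumulate the product:
349 × 109 = 38041 ≡ 97
97 × 97 = 9409 ≡ 109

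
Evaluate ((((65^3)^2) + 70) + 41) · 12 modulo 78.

(65)^3 ≡ 65 (mod 78)
(65)^2 ≡ 13 (mod 78)
13 + 70 = 83 ≡ 5 (mod 78)
5 + 41 = 46
46 · 12 = 552 ≡ 6 (mod 78)

6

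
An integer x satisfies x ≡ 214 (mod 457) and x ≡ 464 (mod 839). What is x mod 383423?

457⁻¹ mod 839: 457×358 ≡ 1 (mod 839), so 457⁻¹ ≡ 358.
x = 214 + 457×((464 − 214)×358 mod 839) = 214 + 457×566 = 258876.

258876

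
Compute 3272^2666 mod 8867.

Using repeated squaring:
2666 in binary is 101001101010, i.e. 2666 = 2048 + 512 + 64 + 32 + 8 + 2.
3272^1 ≡ 3272 (mod 8867)
3272^2 ≡ 3272^2 = 10705984 ≡ 3515 (mod 8867)
3272^4 ≡ 3515^2 = 12355225 ≡ 3494 (mod 8867)
3272^8 ≡ 3494^2 = 12208036 ≡ 7044 (mod 8867)
3272^16 ≡ 7044^2 = 49617936 ≡ 7071 (mod 8867)
3272^32 ≡ 7071^2 = 49999041 ≡ 6895 (mod 8867)
3272^64 ≡ 6895^2 = 47541025 ≡ 5038 (mod 8867)
3272^128 ≡ 5038^2 = 25381444 ≡ 4090 (mod 8867)
3272^256 ≡ 4090^2 = 16728100 ≡ 4938 (mod 8867)
3272^512 ≡ 4938^2 = 24383844 ≡ 8461 (mod 8867)
3272^1024 ≡ 8461^2 = 71588521 ≡ 5230 (mod 8867)
3272^2048 ≡ 5230^2 = 27352900 ≡ 7072 (mod 8867)
3272^2666 = 3272^2048 × 3272^512 × 3272^64 × 3272^32 × 3272^8 × 3272^2 ≡ 7072 × 8461 × 5038 × 6895 × 7044 × 3515 (mod 8867).
Accumulate the product:
7072 × 8461 = 59836192 ≡ 1676
1676 × 5038 = 8443688 ≡ 2304
2304 × 6895 = 15886080 ≡ 5283
5283 × 7044 = 37213452 ≡ 7520
7520 × 3515 = 26432800 ≡ 273

273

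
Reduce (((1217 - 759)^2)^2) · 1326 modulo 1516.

64

1217 - 759 = 458
(458)^2 ≡ 556 (mod 1516)
(556)^2 ≡ 1388 (mod 1516)
1388 · 1326 = 1840488 ≡ 64 (mod 1516)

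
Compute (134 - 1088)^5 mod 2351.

134 - 1088 = -954 ≡ 1397 (mod 2351)
(1397)^5 ≡ 723 (mod 2351)

723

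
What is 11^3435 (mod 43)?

3435 in binary is 110101101011, i.e. 3435 = 2048 + 1024 + 256 + 64 + 32 + 8 + 2 + 1.
11^1 ≡ 11 (mod 43)
11^2 ≡ 11^2 = 121 ≡ 35 (mod 43)
11^4 ≡ 35^2 = 1225 ≡ 21 (mod 43)
11^8 ≡ 21^2 = 441 ≡ 11 (mod 43)
11^16 ≡ 11^2 = 121 ≡ 35 (mod 43)
11^32 ≡ 35^2 = 1225 ≡ 21 (mod 43)
11^64 ≡ 21^2 = 441 ≡ 11 (mod 43)
11^128 ≡ 11^2 = 121 ≡ 35 (mod 43)
11^256 ≡ 35^2 = 1225 ≡ 21 (mod 43)
11^512 ≡ 21^2 = 441 ≡ 11 (mod 43)
11^1024 ≡ 11^2 = 121 ≡ 35 (mod 43)
11^2048 ≡ 35^2 = 1225 ≡ 21 (mod 43)
11^3435 = 11^2048 × 11^1024 × 11^256 × 11^64 × 11^32 × 11^8 × 11^2 × 11^1 ≡ 21 × 35 × 21 × 11 × 21 × 11 × 35 × 11 (mod 43).
Accumulate the product:
21 × 35 = 735 ≡ 4
4 × 21 = 84 ≡ 41
41 × 11 = 451 ≡ 21
21 × 21 = 441 ≡ 11
11 × 11 = 121 ≡ 35
35 × 35 = 1225 ≡ 21
21 × 11 = 231 ≡ 16

16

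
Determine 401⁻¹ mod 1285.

141

1285 = 3×401 + 82
401 = 4×82 + 73
82 = 1×73 + 9
73 = 8×9 + 1
9 = 9×1 + 0
gcd(401, 1285) = 1, so the inverse exists.
Back-substitute for 1:
1 = 1×73 − 8×9
  = −8×82 + 9×73
  = 9×401 − 44×82
  = −44×1285 + 141×401
So 401⁻¹ ≡ 141 (mod 1285).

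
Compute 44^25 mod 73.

42

Compute successive squares:
25 in binary is 11001, i.e. 25 = 16 + 8 + 1.
44^1 ≡ 44 (mod 73)
44^2 ≡ 44^2 = 1936 ≡ 38 (mod 73)
44^4 ≡ 38^2 = 1444 ≡ 57 (mod 73)
44^8 ≡ 57^2 = 3249 ≡ 37 (mod 73)
44^16 ≡ 37^2 = 1369 ≡ 55 (mod 73)
44^25 = 44^16 · 44^8 · 44^1 ≡ 55 · 37 · 44 (mod 73).
Accumulate the product:
55 · 37 = 2035 ≡ 64
64 · 44 = 2816 ≡ 42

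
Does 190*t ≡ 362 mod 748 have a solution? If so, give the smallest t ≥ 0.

gcd(190, 748) = 2, and 2 | 362, so solutions exist.
Divide through by 2: 95*t ≡ 181 (mod 374).
95⁻¹ ≡ 63 (mod 374).
t ≡ 63*181 ≡ 183 (mod 374).
The smallest non-negative solution is t = 183.

183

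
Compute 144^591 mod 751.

394

Using repeated squaring:
591 in binary is 1001001111, i.e. 591 = 512 + 64 + 8 + 4 + 2 + 1.
144^1 ≡ 144 (mod 751)
144^2 ≡ 144^2 = 20736 ≡ 459 (mod 751)
144^4 ≡ 459^2 = 210681 ≡ 401 (mod 751)
144^8 ≡ 401^2 = 160801 ≡ 87 (mod 751)
144^16 ≡ 87^2 = 7569 ≡ 59 (mod 751)
144^32 ≡ 59^2 = 3481 ≡ 477 (mod 751)
144^64 ≡ 477^2 = 227529 ≡ 727 (mod 751)
144^128 ≡ 727^2 = 528529 ≡ 576 (mod 751)
144^256 ≡ 576^2 = 331776 ≡ 585 (mod 751)
144^512 ≡ 585^2 = 342225 ≡ 520 (mod 751)
144^591 = 144^512 * 144^64 * 144^8 * 144^4 * 144^2 * 144^1 ≡ 520 * 727 * 87 * 401 * 459 * 144 (mod 751).
Accumulate the product:
520 * 727 = 378040 ≡ 287
287 * 87 = 24969 ≡ 186
186 * 401 = 74586 ≡ 237
237 * 459 = 108783 ≡ 639
639 * 144 = 92016 ≡ 394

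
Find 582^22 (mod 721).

By square-and-multiply:
22 in binary is 10110, i.e. 22 = 16 + 4 + 2.
582^1 ≡ 582 (mod 721)
582^2 ≡ 582^2 = 338724 ≡ 575 (mod 721)
582^4 ≡ 575^2 = 330625 ≡ 407 (mod 721)
582^8 ≡ 407^2 = 165649 ≡ 540 (mod 721)
582^16 ≡ 540^2 = 291600 ≡ 316 (mod 721)
582^22 = 582^16 × 582^4 × 582^2 ≡ 316 × 407 × 575 (mod 721).
Accumulate the product:
316 × 407 = 128612 ≡ 274
274 × 575 = 157550 ≡ 372

372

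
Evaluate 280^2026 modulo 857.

685

2026 in binary is 11111101010, i.e. 2026 = 1024 + 512 + 256 + 128 + 64 + 32 + 8 + 2.
280^1 ≡ 280 (mod 857)
280^2 ≡ 280^2 = 78400 ≡ 413 (mod 857)
280^4 ≡ 413^2 = 170569 ≡ 26 (mod 857)
280^8 ≡ 26^2 = 676 (mod 857)
280^16 ≡ 676^2 = 456976 ≡ 195 (mod 857)
280^32 ≡ 195^2 = 38025 ≡ 317 (mod 857)
280^64 ≡ 317^2 = 100489 ≡ 220 (mod 857)
280^128 ≡ 220^2 = 48400 ≡ 408 (mod 857)
280^256 ≡ 408^2 = 166464 ≡ 206 (mod 857)
280^512 ≡ 206^2 = 42436 ≡ 443 (mod 857)
280^1024 ≡ 443^2 = 196249 ≡ 853 (mod 857)
280^2026 = 280^1024 × 280^512 × 280^256 × 280^128 × 280^64 × 280^32 × 280^8 × 280^2 ≡ 853 × 443 × 206 × 408 × 220 × 317 × 676 × 413 (mod 857).
Accumulate the product:
853 × 443 = 377879 ≡ 799
799 × 206 = 164594 ≡ 50
50 × 408 = 20400 ≡ 689
689 × 220 = 151580 ≡ 748
748 × 317 = 237116 ≡ 584
584 × 676 = 394784 ≡ 564
564 × 413 = 232932 ≡ 685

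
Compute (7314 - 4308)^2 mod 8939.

7646

7314 - 4308 = 3006
(3006)^2 ≡ 7646 (mod 8939)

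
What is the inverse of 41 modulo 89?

Apply the Euclidean algorithm and back-substitute:
89 = 2*41 + 7
41 = 5*7 + 6
7 = 1*6 + 1
6 = 6*1 + 0
gcd(41, 89) = 1, so the inverse exists.
Bézout: 1 = 6*89 − 13*41.
So 41⁻¹ ≡ −13 ≡ 76 (mod 89).

76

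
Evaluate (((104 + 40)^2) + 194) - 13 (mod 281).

123

104 + 40 = 144
(144)^2 ≡ 223 (mod 281)
223 + 194 = 417 ≡ 136 (mod 281)
136 - 13 = 123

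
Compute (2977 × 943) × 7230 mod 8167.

1454

2977 × 943 = 2807311 ≡ 6030 (mod 8167)
6030 × 7230 = 43596900 ≡ 1454 (mod 8167)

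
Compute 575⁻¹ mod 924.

323

924 = 1*575 + 349
575 = 1*349 + 226
349 = 1*226 + 123
226 = 1*123 + 103
123 = 1*103 + 20
103 = 5*20 + 3
20 = 6*3 + 2
3 = 1*2 + 1
2 = 2*1 + 0
gcd(575, 924) = 1, so the inverse exists.
Back-substitute for 1:
1 = 1*3 − 1*2
  = −1*20 + 7*3
  = 7*103 − 36*20
  = −36*123 + 43*103
  = 43*226 − 79*123
  = −79*349 + 122*226
  = 122*575 − 201*349
  = −201*924 + 323*575
So 575⁻¹ ≡ 323 (mod 924).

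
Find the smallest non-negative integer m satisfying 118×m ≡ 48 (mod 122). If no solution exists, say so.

gcd(118, 122) = 2, and 2 | 48, so solutions exist.
Divide through by 2: 59×m ≡ 24 (mod 61).
59⁻¹ ≡ 30 (mod 61).
m ≡ 30×24 ≡ 49 (mod 61).
The smallest non-negative solution is m = 49.

49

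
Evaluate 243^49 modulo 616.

Using repeated squaring:
243^1 ≡ 243 (mod 616)
243^2 ≡ 243^2 = 59049 ≡ 529 (mod 616)
243^4 ≡ 529^2 = 279841 ≡ 177 (mod 616)
243^8 ≡ 177^2 = 31329 ≡ 529 (mod 616)
243^16 ≡ 529^2 = 279841 ≡ 177 (mod 616)
243^32 ≡ 177^2 = 31329 ≡ 529 (mod 616)
243^49 = 243^32 * 243^16 * 243^1 ≡ 529 * 177 * 243 (mod 616).
Accumulate the product:
529 * 177 = 93633 ≡ 1
1 * 243 = 243

243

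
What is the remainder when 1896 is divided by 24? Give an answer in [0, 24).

1896 = 79×24 + 0, so 1896 ≡ 0 (mod 24).

0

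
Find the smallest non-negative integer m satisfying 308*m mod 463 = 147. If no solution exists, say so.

gcd(308, 463) = 1, so a unique solution mod 463 exists.
308⁻¹ ≡ 230 (mod 463).
m ≡ 230*147 ≡ 11 (mod 463).

11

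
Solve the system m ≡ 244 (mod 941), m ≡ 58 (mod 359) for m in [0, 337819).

941⁻¹ mod 359: 941*293 ≡ 1 (mod 359), so 941⁻¹ ≡ 293.
m = 244 + 941*((58 − 244)*293 mod 359) = 244 + 941*70 = 66114.

66114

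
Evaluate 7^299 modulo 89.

By square-and-multiply:
299 in binary is 100101011, i.e. 299 = 256 + 32 + 8 + 2 + 1.
7^1 ≡ 7 (mod 89)
7^2 ≡ 7^2 = 49 (mod 89)
7^4 ≡ 49^2 = 2401 ≡ 87 (mod 89)
7^8 ≡ 87^2 = 7569 ≡ 4 (mod 89)
7^16 ≡ 4^2 = 16 (mod 89)
7^32 ≡ 16^2 = 256 ≡ 78 (mod 89)
7^64 ≡ 78^2 = 6084 ≡ 32 (mod 89)
7^128 ≡ 32^2 = 1024 ≡ 45 (mod 89)
7^256 ≡ 45^2 = 2025 ≡ 67 (mod 89)
7^299 = 7^256 * 7^32 * 7^8 * 7^2 * 7^1 ≡ 67 * 78 * 4 * 49 * 7 (mod 89).
Accumulate the product:
67 * 78 = 5226 ≡ 64
64 * 4 = 256 ≡ 78
78 * 49 = 3822 ≡ 84
84 * 7 = 588 ≡ 54

54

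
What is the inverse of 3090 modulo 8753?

Apply the Euclidean algorithm and back-substitute:
8753 = 2*3090 + 2573
3090 = 1*2573 + 517
2573 = 4*517 + 505
517 = 1*505 + 12
505 = 42*12 + 1
12 = 12*1 + 0
gcd(3090, 8753) = 1, so the inverse exists.
Back-substitute for 1:
1 = 1*505 − 42*12
  = −42*517 + 43*505
  = 43*2573 − 214*517
  = −214*3090 + 257*2573
  = 257*8753 − 728*3090
So 3090⁻¹ ≡ −728 ≡ 8025 (mod 8753).

8025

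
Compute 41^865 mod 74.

41

Using repeated squaring:
41^1 ≡ 41 (mod 74)
41^2 ≡ 41^2 = 1681 ≡ 53 (mod 74)
41^4 ≡ 53^2 = 2809 ≡ 71 (mod 74)
41^8 ≡ 71^2 = 5041 ≡ 9 (mod 74)
41^16 ≡ 9^2 = 81 ≡ 7 (mod 74)
41^32 ≡ 7^2 = 49 (mod 74)
41^64 ≡ 49^2 = 2401 ≡ 33 (mod 74)
41^128 ≡ 33^2 = 1089 ≡ 53 (mod 74)
41^256 ≡ 53^2 = 2809 ≡ 71 (mod 74)
41^512 ≡ 71^2 = 5041 ≡ 9 (mod 74)
41^865 = 41^512 × 41^256 × 41^64 × 41^32 × 41^1 ≡ 9 × 71 × 33 × 49 × 41 (mod 74).
Accumulate the product:
9 × 71 = 639 ≡ 47
47 × 33 = 1551 ≡ 71
71 × 49 = 3479 ≡ 1
1 × 41 = 41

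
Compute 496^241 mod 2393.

Using repeated squaring:
496^1 ≡ 496 (mod 2393)
496^2 ≡ 496^2 = 246016 ≡ 1930 (mod 2393)
496^4 ≡ 1930^2 = 3724900 ≡ 1392 (mod 2393)
496^8 ≡ 1392^2 = 1937664 ≡ 1727 (mod 2393)
496^16 ≡ 1727^2 = 2982529 ≡ 851 (mod 2393)
496^32 ≡ 851^2 = 724201 ≡ 1515 (mod 2393)
496^64 ≡ 1515^2 = 2295225 ≡ 338 (mod 2393)
496^128 ≡ 338^2 = 114244 ≡ 1773 (mod 2393)
496^241 = 496^128 × 496^64 × 496^32 × 496^16 × 496^1 ≡ 1773 × 338 × 1515 × 851 × 496 (mod 2393).
Accumulate the product:
1773 × 338 = 599274 ≡ 1024
1024 × 1515 = 1551360 ≡ 696
696 × 851 = 592296 ≡ 1225
1225 × 496 = 607600 ≡ 2171

2171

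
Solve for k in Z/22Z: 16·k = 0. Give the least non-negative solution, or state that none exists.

0

gcd(16, 22) = 2, and 2 | 0, so solutions exist.
Divide through by 2: 8·k ≡ 0 (mod 11).
8⁻¹ ≡ 7 (mod 11).
k ≡ 7·0 ≡ 0 (mod 11).
The smallest non-negative solution is k = 0.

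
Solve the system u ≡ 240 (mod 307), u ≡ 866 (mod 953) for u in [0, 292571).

307⁻¹ mod 953: 307·804 ≡ 1 (mod 953), so 307⁻¹ ≡ 804.
u = 240 + 307·((866 − 240)·804 mod 953) = 240 + 307·120 = 37080.

37080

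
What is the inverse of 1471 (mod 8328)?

1087

By the extended Euclidean algorithm:
8328 = 5×1471 + 973
1471 = 1×973 + 498
973 = 1×498 + 475
498 = 1×475 + 23
475 = 20×23 + 15
23 = 1×15 + 8
15 = 1×8 + 7
8 = 1×7 + 1
7 = 7×1 + 0
gcd(1471, 8328) = 1, so the inverse exists.
Bézout: 1 = −192×8328 + 1087×1471.
So 1471⁻¹ ≡ 1087 (mod 8328).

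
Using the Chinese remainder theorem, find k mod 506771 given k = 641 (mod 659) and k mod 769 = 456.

347275

659⁻¹ mod 769: 659·762 ≡ 1 (mod 769), so 659⁻¹ ≡ 762.
k = 641 + 659·((456 − 641)·762 mod 769) = 641 + 659·526 = 347275.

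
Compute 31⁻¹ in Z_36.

7

36 = 1×31 + 5
31 = 6×5 + 1
5 = 5×1 + 0
gcd(31, 36) = 1, so the inverse exists.
Back-substitute for 1:
1 = 1×31 − 6×5
  = −6×36 + 7×31
So 31⁻¹ ≡ 7 (mod 36).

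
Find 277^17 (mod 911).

899

Compute successive squares:
277^1 ≡ 277 (mod 911)
277^2 ≡ 277^2 = 76729 ≡ 205 (mod 911)
277^4 ≡ 205^2 = 42025 ≡ 119 (mod 911)
277^8 ≡ 119^2 = 14161 ≡ 496 (mod 911)
277^16 ≡ 496^2 = 246016 ≡ 46 (mod 911)
277^17 = 277^16 × 277^1 ≡ 46 × 277 (mod 911).
46 × 277 = 12742 ≡ 899 (mod 911).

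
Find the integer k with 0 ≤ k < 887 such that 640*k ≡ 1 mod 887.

Run the extended Euclidean algorithm:
887 = 1*640 + 247
640 = 2*247 + 146
247 = 1*146 + 101
146 = 1*101 + 45
101 = 2*45 + 11
45 = 4*11 + 1
11 = 11*1 + 0
gcd(640, 887) = 1, so the inverse exists.
Bézout: 1 = −57*887 + 79*640.
So 640⁻¹ ≡ 79 (mod 887).

79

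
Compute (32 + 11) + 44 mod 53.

34

32 + 11 = 43
43 + 44 = 87 ≡ 34 (mod 53)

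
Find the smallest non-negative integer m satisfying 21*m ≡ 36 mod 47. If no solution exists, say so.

42

gcd(21, 47) = 1, so a unique solution mod 47 exists.
21⁻¹ ≡ 9 (mod 47).
m ≡ 9*36 ≡ 42 (mod 47).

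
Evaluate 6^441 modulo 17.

Compute successive squares:
6^1 ≡ 6 (mod 17)
6^2 ≡ 6^2 = 36 ≡ 2 (mod 17)
6^4 ≡ 2^2 = 4 (mod 17)
6^8 ≡ 4^2 = 16 (mod 17)
6^16 ≡ 16^2 = 256 ≡ 1 (mod 17)
6^32 ≡ 1^2 = 1 (mod 17)
6^64 ≡ 1^2 = 1 (mod 17)
6^128 ≡ 1^2 = 1 (mod 17)
6^256 ≡ 1^2 = 1 (mod 17)
6^441 = 6^256 × 6^128 × 6^32 × 6^16 × 6^8 × 6^1 ≡ 1 × 1 × 1 × 1 × 16 × 6 (mod 17).
Accumulate the product:
1 × 1 = 1
1 × 1 = 1
1 × 1 = 1
1 × 16 = 16
16 × 6 = 96 ≡ 11

11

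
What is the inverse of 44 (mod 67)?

By the extended Euclidean algorithm:
67 = 1·44 + 23
44 = 1·23 + 21
23 = 1·21 + 2
21 = 10·2 + 1
2 = 2·1 + 0
gcd(44, 67) = 1, so the inverse exists.
Back-substitute for 1:
1 = 1·21 − 10·2
  = −10·23 + 11·21
  = 11·44 − 21·23
  = −21·67 + 32·44
So 44⁻¹ ≡ 32 (mod 67).

32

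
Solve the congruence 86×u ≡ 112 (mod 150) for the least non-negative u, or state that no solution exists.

gcd(86, 150) = 2, and 2 | 112, so solutions exist.
Divide through by 2: 43×u mod 75 = 56.
43⁻¹ ≡ 7 (mod 75).
u ≡ 7×56 ≡ 17 (mod 75).
The smallest non-negative solution is u = 17.

17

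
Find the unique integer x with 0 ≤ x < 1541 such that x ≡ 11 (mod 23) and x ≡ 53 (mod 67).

1460

23⁻¹ mod 67: 23*35 ≡ 1 (mod 67), so 23⁻¹ ≡ 35.
x = 11 + 23*((53 − 11)*35 mod 67) = 11 + 23*63 = 1460.
Check: 1460 mod 23 = 11, 1460 mod 67 = 53. ✓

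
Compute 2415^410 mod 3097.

1507

410 in binary is 110011010, i.e. 410 = 256 + 128 + 16 + 8 + 2.
2415^1 ≡ 2415 (mod 3097)
2415^2 ≡ 2415^2 = 5832225 ≡ 574 (mod 3097)
2415^4 ≡ 574^2 = 329476 ≡ 1194 (mod 3097)
2415^8 ≡ 1194^2 = 1425636 ≡ 1016 (mod 3097)
2415^16 ≡ 1016^2 = 1032256 ≡ 955 (mod 3097)
2415^32 ≡ 955^2 = 912025 ≡ 1507 (mod 3097)
2415^64 ≡ 1507^2 = 2271049 ≡ 948 (mod 3097)
2415^128 ≡ 948^2 = 898704 ≡ 574 (mod 3097)
2415^256 ≡ 574^2 = 329476 ≡ 1194 (mod 3097)
2415^410 = 2415^256 × 2415^128 × 2415^16 × 2415^8 × 2415^2 ≡ 1194 × 574 × 955 × 1016 × 574 (mod 3097).
Accumulate the product:
1194 × 574 = 685356 ≡ 919
919 × 955 = 877645 ≡ 1194
1194 × 1016 = 1213104 ≡ 2177
2177 × 574 = 1249598 ≡ 1507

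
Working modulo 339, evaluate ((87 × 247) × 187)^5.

195

87 × 247 = 21489 ≡ 132 (mod 339)
132 × 187 = 24684 ≡ 276 (mod 339)
(276)^5 ≡ 195 (mod 339)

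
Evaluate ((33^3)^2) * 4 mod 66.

(33)^3 ≡ 33 (mod 66)
(33)^2 ≡ 33 (mod 66)
33 * 4 = 132 ≡ 0 (mod 66)

0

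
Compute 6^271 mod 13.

7

By square-and-multiply:
271 in binary is 100001111, i.e. 271 = 256 + 8 + 4 + 2 + 1.
6^1 ≡ 6 (mod 13)
6^2 ≡ 6^2 = 36 ≡ 10 (mod 13)
6^4 ≡ 10^2 = 100 ≡ 9 (mod 13)
6^8 ≡ 9^2 = 81 ≡ 3 (mod 13)
6^16 ≡ 3^2 = 9 (mod 13)
6^32 ≡ 9^2 = 81 ≡ 3 (mod 13)
6^64 ≡ 3^2 = 9 (mod 13)
6^128 ≡ 9^2 = 81 ≡ 3 (mod 13)
6^256 ≡ 3^2 = 9 (mod 13)
6^271 = 6^256 · 6^8 · 6^4 · 6^2 · 6^1 ≡ 9 · 3 · 9 · 10 · 6 (mod 13).
Accumulate the product:
9 · 3 = 27 ≡ 1
1 · 9 = 9
9 · 10 = 90 ≡ 12
12 · 6 = 72 ≡ 7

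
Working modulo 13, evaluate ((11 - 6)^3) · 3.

11

11 - 6 = 5
(5)^3 ≡ 8 (mod 13)
8 · 3 = 24 ≡ 11 (mod 13)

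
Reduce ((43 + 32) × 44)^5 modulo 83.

65

43 + 32 = 75
75 × 44 = 3300 ≡ 63 (mod 83)
(63)^5 ≡ 65 (mod 83)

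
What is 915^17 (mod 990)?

315

Using repeated squaring:
17 in binary is 10001, i.e. 17 = 16 + 1.
915^1 ≡ 915 (mod 990)
915^2 ≡ 915^2 = 837225 ≡ 675 (mod 990)
915^4 ≡ 675^2 = 455625 ≡ 225 (mod 990)
915^8 ≡ 225^2 = 50625 ≡ 135 (mod 990)
915^16 ≡ 135^2 = 18225 ≡ 405 (mod 990)
915^17 = 915^16 * 915^1 ≡ 405 * 915 (mod 990).
405 * 915 = 370575 ≡ 315 (mod 990).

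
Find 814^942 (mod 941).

Using repeated squaring:
942 in binary is 1110101110, i.e. 942 = 512 + 256 + 128 + 32 + 8 + 4 + 2.
814^1 ≡ 814 (mod 941)
814^2 ≡ 814^2 = 662596 ≡ 132 (mod 941)
814^4 ≡ 132^2 = 17424 ≡ 486 (mod 941)
814^8 ≡ 486^2 = 236196 ≡ 5 (mod 941)
814^16 ≡ 5^2 = 25 (mod 941)
814^32 ≡ 25^2 = 625 (mod 941)
814^64 ≡ 625^2 = 390625 ≡ 110 (mod 941)
814^128 ≡ 110^2 = 12100 ≡ 808 (mod 941)
814^256 ≡ 808^2 = 652864 ≡ 751 (mod 941)
814^512 ≡ 751^2 = 564001 ≡ 342 (mod 941)
814^942 = 814^512 × 814^256 × 814^128 × 814^32 × 814^8 × 814^4 × 814^2 ≡ 342 × 751 × 808 × 625 × 5 × 486 × 132 (mod 941).
Accumulate the product:
342 × 751 = 256842 ≡ 890
890 × 808 = 719120 ≡ 196
196 × 625 = 122500 ≡ 170
170 × 5 = 850
850 × 486 = 413100 ≡ 1
1 × 132 = 132

132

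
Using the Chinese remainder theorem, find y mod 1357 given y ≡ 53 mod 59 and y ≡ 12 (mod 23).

59⁻¹ mod 23: 59*16 ≡ 1 (mod 23), so 59⁻¹ ≡ 16.
y = 53 + 59*((12 − 53)*16 mod 23) = 53 + 59*11 = 702.

702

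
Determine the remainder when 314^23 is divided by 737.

Compute successive squares:
23 in binary is 10111, i.e. 23 = 16 + 4 + 2 + 1.
314^1 ≡ 314 (mod 737)
314^2 ≡ 314^2 = 98596 ≡ 575 (mod 737)
314^4 ≡ 575^2 = 330625 ≡ 449 (mod 737)
314^8 ≡ 449^2 = 201601 ≡ 400 (mod 737)
314^16 ≡ 400^2 = 160000 ≡ 71 (mod 737)
314^23 = 314^16 × 314^4 × 314^2 × 314^1 ≡ 71 × 449 × 575 × 314 (mod 737).
Accumulate the product:
71 × 449 = 31879 ≡ 188
188 × 575 = 108100 ≡ 498
498 × 314 = 156372 ≡ 128

128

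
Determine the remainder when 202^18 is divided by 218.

110

202^1 ≡ 202 (mod 218)
202^2 ≡ 202^2 = 40804 ≡ 38 (mod 218)
202^4 ≡ 38^2 = 1444 ≡ 136 (mod 218)
202^8 ≡ 136^2 = 18496 ≡ 184 (mod 218)
202^16 ≡ 184^2 = 33856 ≡ 66 (mod 218)
202^18 = 202^16 * 202^2 ≡ 66 * 38 (mod 218).
66 * 38 = 2508 ≡ 110 (mod 218).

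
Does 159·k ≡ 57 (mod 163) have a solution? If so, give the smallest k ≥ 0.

108

gcd(159, 163) = 1, so a unique solution mod 163 exists.
159⁻¹ ≡ 122 (mod 163).
k ≡ 122·57 ≡ 108 (mod 163).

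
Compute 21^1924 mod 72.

By square-and-multiply:
1924 in binary is 11110000100, i.e. 1924 = 1024 + 512 + 256 + 128 + 4.
21^1 ≡ 21 (mod 72)
21^2 ≡ 21^2 = 441 ≡ 9 (mod 72)
21^4 ≡ 9^2 = 81 ≡ 9 (mod 72)
21^8 ≡ 9^2 = 81 ≡ 9 (mod 72)
21^16 ≡ 9^2 = 81 ≡ 9 (mod 72)
21^32 ≡ 9^2 = 81 ≡ 9 (mod 72)
21^64 ≡ 9^2 = 81 ≡ 9 (mod 72)
21^128 ≡ 9^2 = 81 ≡ 9 (mod 72)
21^256 ≡ 9^2 = 81 ≡ 9 (mod 72)
21^512 ≡ 9^2 = 81 ≡ 9 (mod 72)
21^1024 ≡ 9^2 = 81 ≡ 9 (mod 72)
21^1924 = 21^1024 * 21^512 * 21^256 * 21^128 * 21^4 ≡ 9 * 9 * 9 * 9 * 9 (mod 72).
Accumulate the product:
9 * 9 = 81 ≡ 9
9 * 9 = 81 ≡ 9
9 * 9 = 81 ≡ 9
9 * 9 = 81 ≡ 9

9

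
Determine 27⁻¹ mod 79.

41

Run the extended Euclidean algorithm:
79 = 2×27 + 25
27 = 1×25 + 2
25 = 12×2 + 1
2 = 2×1 + 0
gcd(27, 79) = 1, so the inverse exists.
Back-substitute for 1:
1 = 1×25 − 12×2
  = −12×27 + 13×25
  = 13×79 − 38×27
So 27⁻¹ ≡ −38 ≡ 41 (mod 79).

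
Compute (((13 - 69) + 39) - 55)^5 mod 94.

82

13 - 69 = -56 ≡ 38 (mod 94)
38 + 39 = 77
77 - 55 = 22
(22)^5 ≡ 82 (mod 94)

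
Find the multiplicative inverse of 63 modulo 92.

92 = 1·63 + 29
63 = 2·29 + 5
29 = 5·5 + 4
5 = 1·4 + 1
4 = 4·1 + 0
gcd(63, 92) = 1, so the inverse exists.
Back-substitute for 1:
1 = 1·5 − 1·4
  = −1·29 + 6·5
  = 6·63 − 13·29
  = −13·92 + 19·63
So 63⁻¹ ≡ 19 (mod 92).

19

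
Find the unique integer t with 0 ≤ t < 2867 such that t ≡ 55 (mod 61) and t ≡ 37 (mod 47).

61⁻¹ mod 47: 61*37 ≡ 1 (mod 47), so 61⁻¹ ≡ 37.
t = 55 + 61*((37 − 55)*37 mod 47) = 55 + 61*39 = 2434.
Check: 2434 mod 61 = 55, 2434 mod 47 = 37. ✓

2434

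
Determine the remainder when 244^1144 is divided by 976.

0

1144 in binary is 10001111000, i.e. 1144 = 1024 + 64 + 32 + 16 + 8.
244^1 ≡ 244 (mod 976)
244^2 ≡ 244^2 = 59536 ≡ 0 (mod 976)
244^4 ≡ 0^2 = 0 (mod 976)
244^8 ≡ 0^2 = 0 (mod 976)
244^16 ≡ 0^2 = 0 (mod 976)
244^32 ≡ 0^2 = 0 (mod 976)
244^64 ≡ 0^2 = 0 (mod 976)
244^128 ≡ 0^2 = 0 (mod 976)
244^256 ≡ 0^2 = 0 (mod 976)
244^512 ≡ 0^2 = 0 (mod 976)
244^1024 ≡ 0^2 = 0 (mod 976)
244^1144 = 244^1024 * 244^64 * 244^32 * 244^16 * 244^8 ≡ 0 * 0 * 0 * 0 * 0 (mod 976).
Accumulate the product:
0 * 0 = 0
0 * 0 = 0
0 * 0 = 0
0 * 0 = 0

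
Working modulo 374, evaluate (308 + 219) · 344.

272

308 + 219 = 527 ≡ 153 (mod 374)
153 · 344 = 52632 ≡ 272 (mod 374)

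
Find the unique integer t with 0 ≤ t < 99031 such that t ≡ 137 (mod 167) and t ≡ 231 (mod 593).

57752

167⁻¹ mod 593: 167·174 ≡ 1 (mod 593), so 167⁻¹ ≡ 174.
t = 137 + 167·((231 − 137)·174 mod 593) = 137 + 167·345 = 57752.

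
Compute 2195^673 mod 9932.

2767

673 in binary is 1010100001, i.e. 673 = 512 + 128 + 32 + 1.
2195^1 ≡ 2195 (mod 9932)
2195^2 ≡ 2195^2 = 4818025 ≡ 1005 (mod 9932)
2195^4 ≡ 1005^2 = 1010025 ≡ 6893 (mod 9932)
2195^8 ≡ 6893^2 = 47513449 ≡ 8693 (mod 9932)
2195^16 ≡ 8693^2 = 75568249 ≡ 5593 (mod 9932)
2195^32 ≡ 5593^2 = 31281649 ≡ 5781 (mod 9932)
2195^64 ≡ 5781^2 = 33419961 ≡ 8713 (mod 9932)
2195^128 ≡ 8713^2 = 75916369 ≡ 6093 (mod 9932)
2195^256 ≡ 6093^2 = 37124649 ≡ 8765 (mod 9932)
2195^512 ≡ 8765^2 = 76825225 ≡ 1205 (mod 9932)
2195^673 = 2195^512 × 2195^128 × 2195^32 × 2195^1 ≡ 1205 × 6093 × 5781 × 2195 (mod 9932).
Accumulate the product:
1205 × 6093 = 7342065 ≡ 2317
2317 × 5781 = 13394577 ≡ 6241
6241 × 2195 = 13698995 ≡ 2767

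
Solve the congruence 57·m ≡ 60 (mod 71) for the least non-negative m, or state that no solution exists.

16

gcd(57, 71) = 1, so a unique solution mod 71 exists.
57⁻¹ ≡ 5 (mod 71).
m ≡ 5·60 ≡ 16 (mod 71).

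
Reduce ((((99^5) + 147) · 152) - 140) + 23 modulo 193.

(99)^5 ≡ 164 (mod 193)
164 + 147 = 311 ≡ 118 (mod 193)
118 · 152 = 17936 ≡ 180 (mod 193)
180 - 140 = 40
40 + 23 = 63

63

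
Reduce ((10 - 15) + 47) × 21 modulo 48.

18

10 - 15 = -5 ≡ 43 (mod 48)
43 + 47 = 90 ≡ 42 (mod 48)
42 × 21 = 882 ≡ 18 (mod 48)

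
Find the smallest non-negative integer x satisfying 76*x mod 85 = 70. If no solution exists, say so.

gcd(76, 85) = 1, so a unique solution mod 85 exists.
76⁻¹ ≡ 66 (mod 85).
x ≡ 66*70 ≡ 30 (mod 85).

30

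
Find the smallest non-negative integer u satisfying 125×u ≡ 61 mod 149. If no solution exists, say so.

gcd(125, 149) = 1, so a unique solution mod 149 exists.
125⁻¹ ≡ 31 (mod 149).
u ≡ 31×61 ≡ 103 (mod 149).

103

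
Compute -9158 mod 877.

489

-9158 = -11*877 + 489, so -9158 ≡ 489 (mod 877).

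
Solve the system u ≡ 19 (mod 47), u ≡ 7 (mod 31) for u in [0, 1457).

47⁻¹ mod 31: 47×2 ≡ 1 (mod 31), so 47⁻¹ ≡ 2.
u = 19 + 47×((7 − 19)×2 mod 31) = 19 + 47×7 = 348.

348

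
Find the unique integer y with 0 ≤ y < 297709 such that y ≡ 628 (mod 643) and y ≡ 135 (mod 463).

50139

643⁻¹ mod 463: 643·445 ≡ 1 (mod 463), so 643⁻¹ ≡ 445.
y = 628 + 643·((135 − 628)·445 mod 463) = 628 + 643·77 = 50139.
Check: 50139 mod 643 = 628, 50139 mod 463 = 135. ✓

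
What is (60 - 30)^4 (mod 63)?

9

60 - 30 = 30
(30)^4 ≡ 9 (mod 63)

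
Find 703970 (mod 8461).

703970 = 83·8461 + 1707, so 703970 ≡ 1707 (mod 8461).

1707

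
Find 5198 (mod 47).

28

5198 = 110·47 + 28, so 5198 ≡ 28 (mod 47).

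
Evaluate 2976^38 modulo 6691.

1794

Using repeated squaring:
38 in binary is 100110, i.e. 38 = 32 + 4 + 2.
2976^1 ≡ 2976 (mod 6691)
2976^2 ≡ 2976^2 = 8856576 ≡ 4383 (mod 6691)
2976^4 ≡ 4383^2 = 19210689 ≡ 828 (mod 6691)
2976^8 ≡ 828^2 = 685584 ≡ 3102 (mod 6691)
2976^16 ≡ 3102^2 = 9622404 ≡ 746 (mod 6691)
2976^32 ≡ 746^2 = 556516 ≡ 1163 (mod 6691)
2976^38 = 2976^32 * 2976^4 * 2976^2 ≡ 1163 * 828 * 4383 (mod 6691).
Accumulate the product:
1163 * 828 = 962964 ≡ 6151
6151 * 4383 = 26959833 ≡ 1794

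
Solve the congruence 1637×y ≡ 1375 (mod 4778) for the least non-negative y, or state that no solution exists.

2905

gcd(1637, 4778) = 1, so a unique solution mod 4778 exists.
1637⁻¹ ≡ 4311 (mod 4778).
y ≡ 4311×1375 ≡ 2905 (mod 4778).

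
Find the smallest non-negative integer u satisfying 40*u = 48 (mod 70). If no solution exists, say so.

no solution

gcd(40, 70) = 10, and 10 does not divide 48.
So the congruence has no solution.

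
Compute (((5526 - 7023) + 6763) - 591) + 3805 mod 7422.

1058

5526 - 7023 = -1497 ≡ 5925 (mod 7422)
5925 + 6763 = 12688 ≡ 5266 (mod 7422)
5266 - 591 = 4675
4675 + 3805 = 8480 ≡ 1058 (mod 7422)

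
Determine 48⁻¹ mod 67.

Apply the Euclidean algorithm and back-substitute:
67 = 1·48 + 19
48 = 2·19 + 10
19 = 1·10 + 9
10 = 1·9 + 1
9 = 9·1 + 0
gcd(48, 67) = 1, so the inverse exists.
Bézout: 1 = −5·67 + 7·48.
So 48⁻¹ ≡ 7 (mod 67).

7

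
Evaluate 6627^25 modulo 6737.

172

Using repeated squaring:
25 in binary is 11001, i.e. 25 = 16 + 8 + 1.
6627^1 ≡ 6627 (mod 6737)
6627^2 ≡ 6627^2 = 43917129 ≡ 5363 (mod 6737)
6627^4 ≡ 5363^2 = 28761769 ≡ 1516 (mod 6737)
6627^8 ≡ 1516^2 = 2298256 ≡ 939 (mod 6737)
6627^16 ≡ 939^2 = 881721 ≡ 5911 (mod 6737)
6627^25 = 6627^16 * 6627^8 * 6627^1 ≡ 5911 * 939 * 6627 (mod 6737).
Accumulate the product:
5911 * 939 = 5550429 ≡ 5878
5878 * 6627 = 38953506 ≡ 172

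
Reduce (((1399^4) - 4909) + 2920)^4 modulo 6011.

(1399)^4 ≡ 1819 (mod 6011)
1819 - 4909 = -3090 ≡ 2921 (mod 6011)
2921 + 2920 = 5841
(5841)^4 ≡ 5594 (mod 6011)

5594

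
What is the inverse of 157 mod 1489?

1195

Apply the Euclidean algorithm and back-substitute:
1489 = 9*157 + 76
157 = 2*76 + 5
76 = 15*5 + 1
5 = 5*1 + 0
gcd(157, 1489) = 1, so the inverse exists.
Back-substitute for 1:
1 = 1*76 − 15*5
  = −15*157 + 31*76
  = 31*1489 − 294*157
So 157⁻¹ ≡ −294 ≡ 1195 (mod 1489).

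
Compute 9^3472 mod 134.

By square-and-multiply:
3472 in binary is 110110010000, i.e. 3472 = 2048 + 1024 + 256 + 128 + 16.
9^1 ≡ 9 (mod 134)
9^2 ≡ 9^2 = 81 (mod 134)
9^4 ≡ 81^2 = 6561 ≡ 129 (mod 134)
9^8 ≡ 129^2 = 16641 ≡ 25 (mod 134)
9^16 ≡ 25^2 = 625 ≡ 89 (mod 134)
9^32 ≡ 89^2 = 7921 ≡ 15 (mod 134)
9^64 ≡ 15^2 = 225 ≡ 91 (mod 134)
9^128 ≡ 91^2 = 8281 ≡ 107 (mod 134)
9^256 ≡ 107^2 = 11449 ≡ 59 (mod 134)
9^512 ≡ 59^2 = 3481 ≡ 131 (mod 134)
9^1024 ≡ 131^2 = 17161 ≡ 9 (mod 134)
9^2048 ≡ 9^2 = 81 (mod 134)
9^3472 = 9^2048 · 9^1024 · 9^256 · 9^128 · 9^16 ≡ 81 · 9 · 59 · 107 · 89 (mod 134).
Accumulate the product:
81 · 9 = 729 ≡ 59
59 · 59 = 3481 ≡ 131
131 · 107 = 14017 ≡ 81
81 · 89 = 7209 ≡ 107

107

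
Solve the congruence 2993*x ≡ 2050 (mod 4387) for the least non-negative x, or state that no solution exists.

30

gcd(2993, 4387) = 41, and 41 | 2050, so solutions exist.
Divide through by 41: 73*x ≡ 50 mod 107.
73⁻¹ ≡ 22 (mod 107).
x ≡ 22*50 ≡ 30 (mod 107).
The smallest non-negative solution is x = 30.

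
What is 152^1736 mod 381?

361

1736 in binary is 11011001000, i.e. 1736 = 1024 + 512 + 128 + 64 + 8.
152^1 ≡ 152 (mod 381)
152^2 ≡ 152^2 = 23104 ≡ 244 (mod 381)
152^4 ≡ 244^2 = 59536 ≡ 100 (mod 381)
152^8 ≡ 100^2 = 10000 ≡ 94 (mod 381)
152^16 ≡ 94^2 = 8836 ≡ 73 (mod 381)
152^32 ≡ 73^2 = 5329 ≡ 376 (mod 381)
152^64 ≡ 376^2 = 141376 ≡ 25 (mod 381)
152^128 ≡ 25^2 = 625 ≡ 244 (mod 381)
152^256 ≡ 244^2 = 59536 ≡ 100 (mod 381)
152^512 ≡ 100^2 = 10000 ≡ 94 (mod 381)
152^1024 ≡ 94^2 = 8836 ≡ 73 (mod 381)
152^1736 = 152^1024 · 152^512 · 152^128 · 152^64 · 152^8 ≡ 73 · 94 · 244 · 25 · 94 (mod 381).
Accumulate the product:
73 · 94 = 6862 ≡ 4
4 · 244 = 976 ≡ 214
214 · 25 = 5350 ≡ 16
16 · 94 = 1504 ≡ 361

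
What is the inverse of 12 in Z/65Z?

Run the extended Euclidean algorithm:
65 = 5·12 + 5
12 = 2·5 + 2
5 = 2·2 + 1
2 = 2·1 + 0
gcd(12, 65) = 1, so the inverse exists.
Back-substitute for 1:
1 = 1·5 − 2·2
  = −2·12 + 5·5
  = 5·65 − 27·12
So 12⁻¹ ≡ −27 ≡ 38 (mod 65).

38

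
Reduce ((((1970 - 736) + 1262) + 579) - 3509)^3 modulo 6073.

2149

1970 - 736 = 1234
1234 + 1262 = 2496
2496 + 579 = 3075
3075 - 3509 = -434 ≡ 5639 (mod 6073)
(5639)^3 ≡ 2149 (mod 6073)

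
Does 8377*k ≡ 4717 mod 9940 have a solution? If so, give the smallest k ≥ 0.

7921

gcd(8377, 9940) = 1, so a unique solution mod 9940 exists.
8377⁻¹ ≡ 5253 (mod 9940).
k ≡ 5253*4717 ≡ 7921 (mod 9940).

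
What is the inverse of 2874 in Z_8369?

Run the extended Euclidean algorithm:
8369 = 2*2874 + 2621
2874 = 1*2621 + 253
2621 = 10*253 + 91
253 = 2*91 + 71
91 = 1*71 + 20
71 = 3*20 + 11
20 = 1*11 + 9
11 = 1*9 + 2
9 = 4*2 + 1
2 = 2*1 + 0
gcd(2874, 8369) = 1, so the inverse exists.
Back-substitute for 1:
1 = 1*9 − 4*2
  = −4*11 + 5*9
  = 5*20 − 9*11
  = −9*71 + 32*20
  = 32*91 − 41*71
  = −41*253 + 114*91
  = 114*2621 − 1181*253
  = −1181*2874 + 1295*2621
  = 1295*8369 − 3771*2874
So 2874⁻¹ ≡ −3771 ≡ 4598 (mod 8369).

4598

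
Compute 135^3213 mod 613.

Using repeated squaring:
135^1 ≡ 135 (mod 613)
135^2 ≡ 135^2 = 18225 ≡ 448 (mod 613)
135^4 ≡ 448^2 = 200704 ≡ 253 (mod 613)
135^8 ≡ 253^2 = 64009 ≡ 257 (mod 613)
135^16 ≡ 257^2 = 66049 ≡ 458 (mod 613)
135^32 ≡ 458^2 = 209764 ≡ 118 (mod 613)
135^64 ≡ 118^2 = 13924 ≡ 438 (mod 613)
135^128 ≡ 438^2 = 191844 ≡ 588 (mod 613)
135^256 ≡ 588^2 = 345744 ≡ 12 (mod 613)
135^512 ≡ 12^2 = 144 (mod 613)
135^1024 ≡ 144^2 = 20736 ≡ 507 (mod 613)
135^2048 ≡ 507^2 = 257049 ≡ 202 (mod 613)
135^3213 = 135^2048 * 135^1024 * 135^128 * 135^8 * 135^4 * 135^1 ≡ 202 * 507 * 588 * 257 * 253 * 135 (mod 613).
Accumulate the product:
202 * 507 = 102414 ≡ 43
43 * 588 = 25284 ≡ 151
151 * 257 = 38807 ≡ 188
188 * 253 = 47564 ≡ 363
363 * 135 = 49005 ≡ 578

578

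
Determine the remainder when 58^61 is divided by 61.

Using repeated squaring:
61 in binary is 111101, i.e. 61 = 32 + 16 + 8 + 4 + 1.
58^1 ≡ 58 (mod 61)
58^2 ≡ 58^2 = 3364 ≡ 9 (mod 61)
58^4 ≡ 9^2 = 81 ≡ 20 (mod 61)
58^8 ≡ 20^2 = 400 ≡ 34 (mod 61)
58^16 ≡ 34^2 = 1156 ≡ 58 (mod 61)
58^32 ≡ 58^2 = 3364 ≡ 9 (mod 61)
58^61 = 58^32 * 58^16 * 58^8 * 58^4 * 58^1 ≡ 9 * 58 * 34 * 20 * 58 (mod 61).
Accumulate the product:
9 * 58 = 522 ≡ 34
34 * 34 = 1156 ≡ 58
58 * 20 = 1160 ≡ 1
1 * 58 = 58

58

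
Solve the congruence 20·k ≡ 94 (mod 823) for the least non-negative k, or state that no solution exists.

gcd(20, 823) = 1, so a unique solution mod 823 exists.
20⁻¹ ≡ 535 (mod 823).
k ≡ 535·94 ≡ 87 (mod 823).

87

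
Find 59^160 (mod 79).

160 in binary is 10100000, i.e. 160 = 128 + 32.
59^1 ≡ 59 (mod 79)
59^2 ≡ 59^2 = 3481 ≡ 5 (mod 79)
59^4 ≡ 5^2 = 25 (mod 79)
59^8 ≡ 25^2 = 625 ≡ 72 (mod 79)
59^16 ≡ 72^2 = 5184 ≡ 49 (mod 79)
59^32 ≡ 49^2 = 2401 ≡ 31 (mod 79)
59^64 ≡ 31^2 = 961 ≡ 13 (mod 79)
59^128 ≡ 13^2 = 169 ≡ 11 (mod 79)
59^160 = 59^128 × 59^32 ≡ 11 × 31 (mod 79).
11 × 31 = 341 ≡ 25 (mod 79).

25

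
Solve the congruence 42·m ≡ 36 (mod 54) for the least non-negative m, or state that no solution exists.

gcd(42, 54) = 6, and 6 | 36, so solutions exist.
Divide through by 6: 7·m ≡ 6 (mod 9).
7⁻¹ ≡ 4 (mod 9).
m ≡ 4·6 ≡ 6 (mod 9).
The smallest non-negative solution is m = 6.

6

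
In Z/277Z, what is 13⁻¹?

64

By the extended Euclidean algorithm:
277 = 21·13 + 4
13 = 3·4 + 1
4 = 4·1 + 0
gcd(13, 277) = 1, so the inverse exists.
Bézout: 1 = −3·277 + 64·13.
So 13⁻¹ ≡ 64 (mod 277).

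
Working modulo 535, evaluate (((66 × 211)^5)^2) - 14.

66 × 211 = 13926 ≡ 16 (mod 535)
(16)^5 ≡ 511 (mod 535)
(511)^2 ≡ 41 (mod 535)
41 - 14 = 27

27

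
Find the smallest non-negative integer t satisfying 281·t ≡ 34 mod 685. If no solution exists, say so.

gcd(281, 685) = 1, so a unique solution mod 685 exists.
281⁻¹ ≡ 646 (mod 685).
t ≡ 646·34 ≡ 44 (mod 685).

44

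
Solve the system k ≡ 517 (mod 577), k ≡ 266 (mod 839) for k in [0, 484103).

577⁻¹ mod 839: 577·285 ≡ 1 (mod 839), so 577⁻¹ ≡ 285.
k = 517 + 577·((266 − 517)·285 mod 839) = 517 + 577·619 = 357680.

357680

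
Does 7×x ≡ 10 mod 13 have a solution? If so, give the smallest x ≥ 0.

gcd(7, 13) = 1, so a unique solution mod 13 exists.
7⁻¹ ≡ 2 (mod 13).
x ≡ 2×10 ≡ 7 (mod 13).

7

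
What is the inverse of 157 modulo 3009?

Run the extended Euclidean algorithm:
3009 = 19×157 + 26
157 = 6×26 + 1
26 = 26×1 + 0
gcd(157, 3009) = 1, so the inverse exists.
Back-substitute for 1:
1 = 1×157 − 6×26
  = −6×3009 + 115×157
So 157⁻¹ ≡ 115 (mod 3009).

115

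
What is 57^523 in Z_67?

13

523 in binary is 1000001011, i.e. 523 = 512 + 8 + 2 + 1.
57^1 ≡ 57 (mod 67)
57^2 ≡ 57^2 = 3249 ≡ 33 (mod 67)
57^4 ≡ 33^2 = 1089 ≡ 17 (mod 67)
57^8 ≡ 17^2 = 289 ≡ 21 (mod 67)
57^16 ≡ 21^2 = 441 ≡ 39 (mod 67)
57^32 ≡ 39^2 = 1521 ≡ 47 (mod 67)
57^64 ≡ 47^2 = 2209 ≡ 65 (mod 67)
57^128 ≡ 65^2 = 4225 ≡ 4 (mod 67)
57^256 ≡ 4^2 = 16 (mod 67)
57^512 ≡ 16^2 = 256 ≡ 55 (mod 67)
57^523 = 57^512 * 57^8 * 57^2 * 57^1 ≡ 55 * 21 * 33 * 57 (mod 67).
Accumulate the product:
55 * 21 = 1155 ≡ 16
16 * 33 = 528 ≡ 59
59 * 57 = 3363 ≡ 13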